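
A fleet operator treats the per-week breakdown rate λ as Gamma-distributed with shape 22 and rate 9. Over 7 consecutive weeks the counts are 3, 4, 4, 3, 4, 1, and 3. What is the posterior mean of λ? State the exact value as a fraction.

Total count: 3 + 4 + 4 + 3 + 4 + 1 + 3 = 22.
Total exposure: 7 weeks.
By Gamma–Poisson conjugacy, the posterior is Gamma(α + Σx, β + Σt) = Gamma(22 + 22, 9 + 7) = Gamma(44, 16).
Posterior mean = α'/β' = 44/16 = 11/4.

11/4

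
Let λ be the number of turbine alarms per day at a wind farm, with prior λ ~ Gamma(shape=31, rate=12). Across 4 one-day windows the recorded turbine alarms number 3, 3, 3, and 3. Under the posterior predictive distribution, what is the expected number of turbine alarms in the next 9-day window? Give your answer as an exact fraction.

387/16

Total count: 3 + 3 + 3 + 3 = 12.
Total exposure: 4 days.
The Gamma prior is conjugate for the Poisson rate, so λ | data ~ Gamma(31+12, 12+4) = Gamma(43, 16).
Predictive mean over a 9-day window = T·E[λ|data] = 9·43/16 = 387/16.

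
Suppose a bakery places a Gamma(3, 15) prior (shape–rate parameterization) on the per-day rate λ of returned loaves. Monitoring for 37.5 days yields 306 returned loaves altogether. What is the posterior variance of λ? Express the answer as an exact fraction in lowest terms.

Total count 306 over total exposure 37.5 days.
Posterior: α' = 3 + 306 = 309, β' = 15 + 37.5 = 105/2.
Posterior variance = α'/β'² = 309/(11025/4) = 412/3675.

412/3675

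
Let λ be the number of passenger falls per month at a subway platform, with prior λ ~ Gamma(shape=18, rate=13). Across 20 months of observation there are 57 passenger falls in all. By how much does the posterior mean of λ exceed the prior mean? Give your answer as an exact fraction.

Total count 57 over total exposure 20 months.
Conjugate update: add total count to the shape and total exposure to the rate, giving Gamma(75, 33).
Posterior mean = 75/33 = 25/11; prior mean = 18/13 = 18/13. Difference = 25/11 − 18/13 = 127/143.

127/143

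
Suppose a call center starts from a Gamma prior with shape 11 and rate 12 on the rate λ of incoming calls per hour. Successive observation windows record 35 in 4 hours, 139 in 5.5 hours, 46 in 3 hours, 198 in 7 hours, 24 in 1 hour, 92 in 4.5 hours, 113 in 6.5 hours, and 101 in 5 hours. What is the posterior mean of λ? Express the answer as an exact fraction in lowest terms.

Total count: 35 + 139 + 46 + 198 + 24 + 92 + 113 + 101 = 748.
Total exposure: 4 + 5.5 + 3 + 7 + 1 + 4.5 + 6.5 + 5 = 36.5 hours.
Gamma(α, β) with Poisson data over total exposure Σt gives posterior Gamma(α+Σx, β+Σt) = Gamma(759, 97/2).
Posterior mean = α'/β' = 759/(97/2) = 1518/97.

1518/97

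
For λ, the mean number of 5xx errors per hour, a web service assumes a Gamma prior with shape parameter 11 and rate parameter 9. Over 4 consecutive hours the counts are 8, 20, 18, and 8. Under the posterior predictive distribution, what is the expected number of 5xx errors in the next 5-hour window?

Total count: 8 + 20 + 18 + 8 = 54.
Total exposure: 4 hours.
The Gamma prior is conjugate for the Poisson rate, so λ | data ~ Gamma(11+54, 9+4) = Gamma(65, 13).
Predictive mean over a 5-hour window = T·E[λ|data] = 5·65/13 = 25.

25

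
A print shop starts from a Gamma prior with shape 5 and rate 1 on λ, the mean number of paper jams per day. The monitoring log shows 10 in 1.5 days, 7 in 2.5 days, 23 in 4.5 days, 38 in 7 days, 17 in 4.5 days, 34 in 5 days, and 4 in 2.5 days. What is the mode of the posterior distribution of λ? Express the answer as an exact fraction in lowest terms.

274/57

Total count: 10 + 7 + 23 + 38 + 17 + 34 + 4 = 133.
Total exposure: 1.5 + 2.5 + 4.5 + 7 + 4.5 + 5 + 2.5 = 27.5 days.
The Gamma prior is conjugate for the Poisson rate, so λ | data ~ Gamma(5+133, 1+27.5) = Gamma(138, 57/2).
Posterior mode = (α'−1)/β' = 137/(57/2) = 274/57.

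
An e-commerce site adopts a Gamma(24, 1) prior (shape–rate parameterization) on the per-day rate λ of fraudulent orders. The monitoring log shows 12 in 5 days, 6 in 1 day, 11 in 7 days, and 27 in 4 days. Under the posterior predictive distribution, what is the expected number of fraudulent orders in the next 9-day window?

40

Total count: 12 + 6 + 11 + 27 = 56.
Total exposure: 5 + 1 + 7 + 4 = 17 days.
Conjugate update: add total count to the shape and total exposure to the rate, giving Gamma(80, 18).
Predictive mean over a 9-day window = T·E[λ|data] = 9·80/18 = 40.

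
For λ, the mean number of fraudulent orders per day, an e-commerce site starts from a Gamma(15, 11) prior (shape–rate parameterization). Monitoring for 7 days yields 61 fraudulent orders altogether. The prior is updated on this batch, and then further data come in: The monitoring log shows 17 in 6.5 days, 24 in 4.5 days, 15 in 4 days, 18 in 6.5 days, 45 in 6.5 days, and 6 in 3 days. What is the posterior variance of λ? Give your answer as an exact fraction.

201/2401

Total count 61 over total exposure 7 days.
After the first batch: Gamma(15 + 61, 11 + 7) = Gamma(76, 18).
Total count: 17 + 24 + 15 + 18 + 45 + 6 = 125.
Total exposure: 6.5 + 4.5 + 4 + 6.5 + 6.5 + 3 = 31 days.
After the second batch: Gamma(76 + 125, 18 + 31) = Gamma(201, 49).
Posterior variance = α'/β'² = 201/2401.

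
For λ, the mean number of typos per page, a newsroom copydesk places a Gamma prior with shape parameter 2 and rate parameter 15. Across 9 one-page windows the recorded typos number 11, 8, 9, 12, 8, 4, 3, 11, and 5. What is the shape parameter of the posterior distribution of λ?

73

Total count: 11 + 8 + 9 + 12 + 8 + 4 + 3 + 11 + 5 = 71.
Total exposure: 9 pages.
Posterior: α' = 2 + 71 = 73, β' = 15 + 9 = 24.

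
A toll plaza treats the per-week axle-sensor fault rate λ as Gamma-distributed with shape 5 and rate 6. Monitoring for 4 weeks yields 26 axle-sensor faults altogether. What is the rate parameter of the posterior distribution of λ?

Total count 26 over total exposure 4 weeks.
Gamma(α, β) with Poisson data over total exposure Σt gives posterior Gamma(α+Σx, β+Σt) = Gamma(31, 10).

10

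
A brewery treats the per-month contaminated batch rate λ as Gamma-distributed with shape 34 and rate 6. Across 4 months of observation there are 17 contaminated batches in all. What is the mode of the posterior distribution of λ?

Total count 17 over total exposure 4 months.
Gamma(α, β) with Poisson data over total exposure Σt gives posterior Gamma(α+Σx, β+Σt) = Gamma(51, 10).
Posterior mode = (α'−1)/β' = 50/10 = 5.

5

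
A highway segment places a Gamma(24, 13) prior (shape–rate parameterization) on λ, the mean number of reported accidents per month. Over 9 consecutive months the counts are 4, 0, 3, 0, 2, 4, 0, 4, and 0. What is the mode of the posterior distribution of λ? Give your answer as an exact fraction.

20/11

Total count: 4 + 0 + 3 + 0 + 2 + 4 + 0 + 4 + 0 = 17.
Total exposure: 9 months.
Gamma(α, β) with Poisson data over total exposure Σt gives posterior Gamma(α+Σx, β+Σt) = Gamma(41, 22).
Posterior mode = (α'−1)/β' = 40/22 = 20/11.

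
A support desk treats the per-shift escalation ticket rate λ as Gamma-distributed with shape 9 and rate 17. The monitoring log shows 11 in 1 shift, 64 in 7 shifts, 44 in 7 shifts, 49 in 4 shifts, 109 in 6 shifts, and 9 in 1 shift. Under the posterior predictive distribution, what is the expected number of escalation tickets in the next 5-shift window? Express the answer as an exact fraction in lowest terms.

Total count: 11 + 64 + 44 + 49 + 109 + 9 = 286.
Total exposure: 1 + 7 + 7 + 4 + 6 + 1 = 26 shifts.
The Gamma prior is conjugate for the Poisson rate, so λ | data ~ Gamma(9+286, 17+26) = Gamma(295, 43).
Predictive mean over a 5-shift window = T·E[λ|data] = 5·295/43 = 1475/43.

1475/43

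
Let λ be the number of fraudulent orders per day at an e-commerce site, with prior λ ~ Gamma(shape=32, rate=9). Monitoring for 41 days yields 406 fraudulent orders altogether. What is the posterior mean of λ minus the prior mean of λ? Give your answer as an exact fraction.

1171/225

Total count 406 over total exposure 41 days.
Gamma(α, β) with Poisson data over total exposure Σt gives posterior Gamma(α+Σx, β+Σt) = Gamma(438, 50).
Posterior mean = 438/50 = 219/25; prior mean = 32/9 = 32/9. Difference = 219/25 − 32/9 = 1171/225.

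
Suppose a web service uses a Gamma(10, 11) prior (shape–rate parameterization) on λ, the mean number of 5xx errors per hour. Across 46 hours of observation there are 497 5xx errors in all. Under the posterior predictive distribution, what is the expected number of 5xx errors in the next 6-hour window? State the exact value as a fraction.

1014/19

Total count 497 over total exposure 46 hours.
Conjugate update: add total count to the shape and total exposure to the rate, giving Gamma(507, 57).
Predictive mean over a 6-hour window = T·E[λ|data] = 6·507/57 = 1014/19.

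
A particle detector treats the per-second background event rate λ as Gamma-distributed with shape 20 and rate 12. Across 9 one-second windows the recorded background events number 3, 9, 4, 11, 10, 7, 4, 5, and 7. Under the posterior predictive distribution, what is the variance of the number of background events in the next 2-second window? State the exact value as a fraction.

3680/441

Total count: 3 + 9 + 4 + 11 + 10 + 7 + 4 + 5 + 7 = 60.
Total exposure: 9 seconds.
Gamma(α, β) with Poisson data over total exposure Σt gives posterior Gamma(α+Σx, β+Σt) = Gamma(80, 21).
The posterior predictive for a window of length T is Negative Binomial with variance T·α'·(β'+T)/β'² = 2·80·23/441 = 3680/441.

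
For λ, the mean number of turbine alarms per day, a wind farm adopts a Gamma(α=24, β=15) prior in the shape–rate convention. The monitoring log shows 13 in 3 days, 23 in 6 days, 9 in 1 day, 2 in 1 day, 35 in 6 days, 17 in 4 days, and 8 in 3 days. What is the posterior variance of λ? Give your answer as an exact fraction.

131/1521

Total count: 13 + 23 + 9 + 2 + 35 + 17 + 8 = 107.
Total exposure: 3 + 6 + 1 + 1 + 6 + 4 + 3 = 24 days.
The Gamma prior is conjugate for the Poisson rate, so λ | data ~ Gamma(24+107, 15+24) = Gamma(131, 39).
Posterior variance = α'/β'² = 131/1521.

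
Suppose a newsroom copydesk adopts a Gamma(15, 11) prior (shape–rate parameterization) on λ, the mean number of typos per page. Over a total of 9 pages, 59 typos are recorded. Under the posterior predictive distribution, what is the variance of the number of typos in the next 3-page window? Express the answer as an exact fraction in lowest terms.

Total count 59 over total exposure 9 pages.
Posterior: α' = 15 + 59 = 74, β' = 11 + 9 = 20.
The posterior predictive for a window of length T is Negative Binomial with variance T·α'·(β'+T)/β'² = 3·74·23/400 = 2553/200.

2553/200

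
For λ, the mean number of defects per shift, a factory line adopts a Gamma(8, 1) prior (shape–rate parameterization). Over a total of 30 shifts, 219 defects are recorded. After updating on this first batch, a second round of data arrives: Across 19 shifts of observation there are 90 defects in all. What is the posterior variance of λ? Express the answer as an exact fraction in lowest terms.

Total count 219 over total exposure 30 shifts.
After the first batch: Gamma(8 + 219, 1 + 30) = Gamma(227, 31).
Total count 90 over total exposure 19 shifts.
After the second batch: Gamma(227 + 90, 31 + 19) = Gamma(317, 50).
Posterior variance = α'/β'² = 317/2500.

317/2500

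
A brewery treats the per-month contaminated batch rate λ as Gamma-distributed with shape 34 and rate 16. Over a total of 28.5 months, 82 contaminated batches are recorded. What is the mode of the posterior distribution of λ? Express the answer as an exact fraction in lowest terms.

Total count 82 over total exposure 28.5 months.
The Gamma prior is conjugate for the Poisson rate, so λ | data ~ Gamma(34+82, 16+28.5) = Gamma(116, 89/2).
Posterior mode = (α'−1)/β' = 115/(89/2) = 230/89.

230/89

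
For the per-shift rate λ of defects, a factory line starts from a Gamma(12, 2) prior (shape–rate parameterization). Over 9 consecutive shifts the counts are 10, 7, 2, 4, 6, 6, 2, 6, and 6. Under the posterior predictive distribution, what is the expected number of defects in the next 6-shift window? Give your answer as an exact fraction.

366/11

Total count: 10 + 7 + 2 + 4 + 6 + 6 + 2 + 6 + 6 = 49.
Total exposure: 9 shifts.
Conjugate update: add total count to the shape and total exposure to the rate, giving Gamma(61, 11).
Predictive mean over a 6-shift window = T·E[λ|data] = 6·61/11 = 366/11.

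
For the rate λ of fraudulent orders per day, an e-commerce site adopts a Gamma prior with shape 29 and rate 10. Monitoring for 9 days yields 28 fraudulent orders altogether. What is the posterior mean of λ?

3

Total count 28 over total exposure 9 days.
By Gamma–Poisson conjugacy, the posterior is Gamma(α + Σx, β + Σt) = Gamma(29 + 28, 10 + 9) = Gamma(57, 19).
Posterior mean = α'/β' = 57/19 = 3.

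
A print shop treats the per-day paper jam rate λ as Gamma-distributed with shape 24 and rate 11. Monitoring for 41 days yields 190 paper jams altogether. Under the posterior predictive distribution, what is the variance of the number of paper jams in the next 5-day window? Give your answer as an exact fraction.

30495/1352

Total count 190 over total exposure 41 days.
Posterior: α' = 24 + 190 = 214, β' = 11 + 41 = 52.
The posterior predictive for a window of length T is Negative Binomial with variance T·α'·(β'+T)/β'² = 5·214·57/2704 = 30495/1352.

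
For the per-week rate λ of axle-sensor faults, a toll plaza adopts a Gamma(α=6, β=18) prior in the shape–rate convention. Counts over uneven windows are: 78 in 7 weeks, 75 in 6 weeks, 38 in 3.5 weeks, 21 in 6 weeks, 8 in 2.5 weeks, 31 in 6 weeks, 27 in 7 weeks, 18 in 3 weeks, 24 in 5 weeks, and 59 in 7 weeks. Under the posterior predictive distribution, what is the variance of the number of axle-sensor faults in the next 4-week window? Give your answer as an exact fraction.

115500/5041

Total count: 78 + 75 + 38 + 21 + 8 + 31 + 27 + 18 + 24 + 59 = 379.
Total exposure: 7 + 6 + 3.5 + 6 + 2.5 + 6 + 7 + 3 + 5 + 7 = 53 weeks.
Gamma(α, β) with Poisson data over total exposure Σt gives posterior Gamma(α+Σx, β+Σt) = Gamma(385, 71).
The posterior predictive for a window of length T is Negative Binomial with variance T·α'·(β'+T)/β'² = 4·385·75/5041 = 115500/5041.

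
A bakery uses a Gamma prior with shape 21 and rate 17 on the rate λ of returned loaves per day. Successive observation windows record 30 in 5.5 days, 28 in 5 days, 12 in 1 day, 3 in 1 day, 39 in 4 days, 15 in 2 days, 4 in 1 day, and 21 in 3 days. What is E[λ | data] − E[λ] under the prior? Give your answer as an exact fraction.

4223/1343

Total count: 30 + 28 + 12 + 3 + 39 + 15 + 4 + 21 = 152.
Total exposure: 5.5 + 5 + 1 + 1 + 4 + 2 + 1 + 3 = 22.5 days.
Gamma(α, β) with Poisson data over total exposure Σt gives posterior Gamma(α+Σx, β+Σt) = Gamma(173, 79/2).
Posterior mean = 173/(79/2) = 346/79; prior mean = 21/17 = 21/17. Difference = 346/79 − 21/17 = 4223/1343.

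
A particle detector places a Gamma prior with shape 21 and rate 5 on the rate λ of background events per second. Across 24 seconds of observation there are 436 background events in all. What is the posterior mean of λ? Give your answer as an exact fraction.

Total count 436 over total exposure 24 seconds.
Conjugate update: add total count to the shape and total exposure to the rate, giving Gamma(457, 29).
Posterior mean = α'/β' = 457/29.

457/29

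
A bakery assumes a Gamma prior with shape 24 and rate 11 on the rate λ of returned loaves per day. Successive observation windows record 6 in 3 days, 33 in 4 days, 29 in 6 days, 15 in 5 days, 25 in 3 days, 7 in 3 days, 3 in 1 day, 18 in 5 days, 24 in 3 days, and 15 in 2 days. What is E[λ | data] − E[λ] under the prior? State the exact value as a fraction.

1085/506

Total count: 6 + 33 + 29 + 15 + 25 + 7 + 3 + 18 + 24 + 15 = 175.
Total exposure: 3 + 4 + 6 + 5 + 3 + 3 + 1 + 5 + 3 + 2 = 35 days.
Gamma(α, β) with Poisson data over total exposure Σt gives posterior Gamma(α+Σx, β+Σt) = Gamma(199, 46).
Posterior mean = 199/46 = 199/46; prior mean = 24/11 = 24/11. Difference = 199/46 − 24/11 = 1085/506.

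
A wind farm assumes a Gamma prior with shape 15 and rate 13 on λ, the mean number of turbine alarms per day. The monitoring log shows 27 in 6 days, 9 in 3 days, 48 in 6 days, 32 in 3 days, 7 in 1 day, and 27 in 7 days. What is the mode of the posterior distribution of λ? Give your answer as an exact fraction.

Total count: 27 + 9 + 48 + 32 + 7 + 27 = 150.
Total exposure: 6 + 3 + 6 + 3 + 1 + 7 = 26 days.
Conjugate update: add total count to the shape and total exposure to the rate, giving Gamma(165, 39).
Posterior mode = (α'−1)/β' = 164/39.

164/39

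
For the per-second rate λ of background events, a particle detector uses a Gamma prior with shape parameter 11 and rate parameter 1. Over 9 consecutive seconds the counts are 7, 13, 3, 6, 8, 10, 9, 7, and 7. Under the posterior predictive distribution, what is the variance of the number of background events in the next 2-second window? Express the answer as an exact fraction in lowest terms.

Total count: 7 + 13 + 3 + 6 + 8 + 10 + 9 + 7 + 7 = 70.
Total exposure: 9 seconds.
Posterior: α' = 11 + 70 = 81, β' = 1 + 9 = 10.
The posterior predictive for a window of length T is Negative Binomial with variance T·α'·(β'+T)/β'² = 2·81·12/100 = 486/25.

486/25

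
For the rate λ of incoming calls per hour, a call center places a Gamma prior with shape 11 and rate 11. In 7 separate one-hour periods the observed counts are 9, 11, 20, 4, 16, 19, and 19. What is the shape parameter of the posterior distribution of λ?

109

Total count: 9 + 11 + 20 + 4 + 16 + 19 + 19 = 98.
Total exposure: 7 hours.
By Gamma–Poisson conjugacy, the posterior is Gamma(α + Σx, β + Σt) = Gamma(11 + 98, 11 + 7) = Gamma(109, 18).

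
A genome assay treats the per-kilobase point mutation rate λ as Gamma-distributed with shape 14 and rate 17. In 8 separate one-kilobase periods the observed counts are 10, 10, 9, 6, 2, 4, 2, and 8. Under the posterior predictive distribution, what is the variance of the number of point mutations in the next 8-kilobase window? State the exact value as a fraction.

Total count: 10 + 10 + 9 + 6 + 2 + 4 + 2 + 8 = 51.
Total exposure: 8 kilobases.
Gamma(α, β) with Poisson data over total exposure Σt gives posterior Gamma(α+Σx, β+Σt) = Gamma(65, 25).
The posterior predictive for a window of length T is Negative Binomial with variance T·α'·(β'+T)/β'² = 8·65·33/625 = 3432/125.

3432/125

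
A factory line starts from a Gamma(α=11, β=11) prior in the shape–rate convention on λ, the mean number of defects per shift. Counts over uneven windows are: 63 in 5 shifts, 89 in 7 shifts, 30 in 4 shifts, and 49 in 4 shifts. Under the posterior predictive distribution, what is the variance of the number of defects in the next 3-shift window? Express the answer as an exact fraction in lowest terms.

Total count: 63 + 89 + 30 + 49 = 231.
Total exposure: 5 + 7 + 4 + 4 = 20 shifts.
By Gamma–Poisson conjugacy, the posterior is Gamma(α + Σx, β + Σt) = Gamma(11 + 231, 11 + 20) = Gamma(242, 31).
The posterior predictive for a window of length T is Negative Binomial with variance T·α'·(β'+T)/β'² = 3·242·34/961 = 24684/961.

24684/961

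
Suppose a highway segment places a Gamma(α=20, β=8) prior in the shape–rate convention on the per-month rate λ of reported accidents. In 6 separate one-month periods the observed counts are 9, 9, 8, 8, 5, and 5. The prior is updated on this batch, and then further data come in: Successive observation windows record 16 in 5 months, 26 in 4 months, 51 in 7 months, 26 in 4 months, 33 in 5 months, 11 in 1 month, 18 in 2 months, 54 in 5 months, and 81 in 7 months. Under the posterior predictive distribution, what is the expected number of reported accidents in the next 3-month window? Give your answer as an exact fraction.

190/9

Total count: 9 + 9 + 8 + 8 + 5 + 5 = 44.
Total exposure: 6 months.
After the first batch: Gamma(20 + 44, 8 + 6) = Gamma(64, 14).
Total count: 16 + 26 + 51 + 26 + 33 + 11 + 18 + 54 + 81 = 316.
Total exposure: 5 + 4 + 7 + 4 + 5 + 1 + 2 + 5 + 7 = 40 months.
After the second batch: Gamma(64 + 316, 14 + 40) = Gamma(380, 54).
Predictive mean over a 3-month window = T·E[λ|data] = 3·380/54 = 190/9.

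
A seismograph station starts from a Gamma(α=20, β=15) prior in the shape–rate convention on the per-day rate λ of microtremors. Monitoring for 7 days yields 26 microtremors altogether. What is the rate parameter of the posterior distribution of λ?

22

Total count 26 over total exposure 7 days.
By Gamma–Poisson conjugacy, the posterior is Gamma(α + Σx, β + Σt) = Gamma(20 + 26, 15 + 7) = Gamma(46, 22).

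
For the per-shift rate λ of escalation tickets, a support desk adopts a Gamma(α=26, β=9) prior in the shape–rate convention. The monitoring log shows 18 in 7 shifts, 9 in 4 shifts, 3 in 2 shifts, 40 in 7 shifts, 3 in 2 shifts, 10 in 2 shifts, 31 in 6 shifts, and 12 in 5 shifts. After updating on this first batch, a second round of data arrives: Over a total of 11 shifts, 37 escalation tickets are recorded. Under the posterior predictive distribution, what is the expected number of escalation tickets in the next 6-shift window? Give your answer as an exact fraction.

1134/55

Total count: 18 + 9 + 3 + 40 + 3 + 10 + 31 + 12 = 126.
Total exposure: 7 + 4 + 2 + 7 + 2 + 2 + 6 + 5 = 35 shifts.
After the first batch: Gamma(26 + 126, 9 + 35) = Gamma(152, 44).
Total count 37 over total exposure 11 shifts.
After the second batch: Gamma(152 + 37, 44 + 11) = Gamma(189, 55).
Predictive mean over a 6-shift window = T·E[λ|data] = 6·189/55 = 1134/55.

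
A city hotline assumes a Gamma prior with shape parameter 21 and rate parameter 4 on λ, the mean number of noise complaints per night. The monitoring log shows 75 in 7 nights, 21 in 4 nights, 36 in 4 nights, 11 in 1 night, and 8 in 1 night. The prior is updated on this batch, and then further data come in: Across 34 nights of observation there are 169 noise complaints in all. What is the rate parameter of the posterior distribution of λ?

Total count: 75 + 21 + 36 + 11 + 8 = 151.
Total exposure: 7 + 4 + 4 + 1 + 1 = 17 nights.
After the first batch: Gamma(21 + 151, 4 + 17) = Gamma(172, 21).
Total count 169 over total exposure 34 nights.
After the second batch: Gamma(172 + 169, 21 + 34) = Gamma(341, 55).

55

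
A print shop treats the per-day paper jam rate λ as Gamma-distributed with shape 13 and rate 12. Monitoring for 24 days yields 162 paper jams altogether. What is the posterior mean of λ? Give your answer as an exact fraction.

Total count 162 over total exposure 24 days.
By Gamma–Poisson conjugacy, the posterior is Gamma(α + Σx, β + Σt) = Gamma(13 + 162, 12 + 24) = Gamma(175, 36).
Posterior mean = α'/β' = 175/36.

175/36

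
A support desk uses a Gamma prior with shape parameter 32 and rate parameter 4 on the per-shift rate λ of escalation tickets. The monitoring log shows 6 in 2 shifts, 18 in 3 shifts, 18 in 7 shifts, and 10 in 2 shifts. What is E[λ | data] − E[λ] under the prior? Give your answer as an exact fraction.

-10/3

Total count: 6 + 18 + 18 + 10 = 52.
Total exposure: 2 + 3 + 7 + 2 = 14 shifts.
Conjugate update: add total count to the shape and total exposure to the rate, giving Gamma(84, 18).
Posterior mean = 84/18 = 14/3; prior mean = 32/4 = 8. Difference = 14/3 − 8 = -10/3.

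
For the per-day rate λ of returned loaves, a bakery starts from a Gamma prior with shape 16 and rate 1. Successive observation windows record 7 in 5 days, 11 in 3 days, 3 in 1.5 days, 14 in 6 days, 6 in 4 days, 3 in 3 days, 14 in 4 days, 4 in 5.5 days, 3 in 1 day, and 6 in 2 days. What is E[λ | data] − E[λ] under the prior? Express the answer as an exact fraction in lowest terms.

Total count: 7 + 11 + 3 + 14 + 6 + 3 + 14 + 4 + 3 + 6 = 71.
Total exposure: 5 + 3 + 1.5 + 6 + 4 + 3 + 4 + 5.5 + 1 + 2 = 35 days.
Gamma(α, β) with Poisson data over total exposure Σt gives posterior Gamma(α+Σx, β+Σt) = Gamma(87, 36).
Posterior mean = 87/36 = 29/12; prior mean = 16/1 = 16. Difference = 29/12 − 16 = -163/12.

-163/12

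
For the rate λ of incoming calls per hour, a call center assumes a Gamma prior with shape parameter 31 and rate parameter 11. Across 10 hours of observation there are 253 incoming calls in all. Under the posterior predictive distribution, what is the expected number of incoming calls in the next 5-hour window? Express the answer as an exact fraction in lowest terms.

Total count 253 over total exposure 10 hours.
By Gamma–Poisson conjugacy, the posterior is Gamma(α + Σx, β + Σt) = Gamma(31 + 253, 11 + 10) = Gamma(284, 21).
Predictive mean over a 5-hour window = T·E[λ|data] = 5·284/21 = 1420/21.

1420/21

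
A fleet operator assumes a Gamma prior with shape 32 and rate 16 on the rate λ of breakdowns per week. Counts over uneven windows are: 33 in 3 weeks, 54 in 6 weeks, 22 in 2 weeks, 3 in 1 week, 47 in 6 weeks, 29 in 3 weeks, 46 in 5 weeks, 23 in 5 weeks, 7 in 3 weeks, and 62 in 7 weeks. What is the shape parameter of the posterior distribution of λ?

Total count: 33 + 54 + 22 + 3 + 47 + 29 + 46 + 23 + 7 + 62 = 326.
Total exposure: 3 + 6 + 2 + 1 + 6 + 3 + 5 + 5 + 3 + 7 = 41 weeks.
The Gamma prior is conjugate for the Poisson rate, so λ | data ~ Gamma(32+326, 16+41) = Gamma(358, 57).

358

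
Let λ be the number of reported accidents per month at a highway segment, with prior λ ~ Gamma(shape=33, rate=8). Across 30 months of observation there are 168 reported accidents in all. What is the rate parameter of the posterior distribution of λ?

Total count 168 over total exposure 30 months.
By Gamma–Poisson conjugacy, the posterior is Gamma(α + Σx, β + Σt) = Gamma(33 + 168, 8 + 30) = Gamma(201, 38).

38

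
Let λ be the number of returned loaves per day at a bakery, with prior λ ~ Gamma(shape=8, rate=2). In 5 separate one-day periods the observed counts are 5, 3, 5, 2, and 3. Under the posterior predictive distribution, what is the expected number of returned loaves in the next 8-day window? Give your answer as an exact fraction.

Total count: 5 + 3 + 5 + 2 + 3 = 18.
Total exposure: 5 days.
By Gamma–Poisson conjugacy, the posterior is Gamma(α + Σx, β + Σt) = Gamma(8 + 18, 2 + 5) = Gamma(26, 7).
Predictive mean over an 8-day window = T·E[λ|data] = 8·26/7 = 208/7.

208/7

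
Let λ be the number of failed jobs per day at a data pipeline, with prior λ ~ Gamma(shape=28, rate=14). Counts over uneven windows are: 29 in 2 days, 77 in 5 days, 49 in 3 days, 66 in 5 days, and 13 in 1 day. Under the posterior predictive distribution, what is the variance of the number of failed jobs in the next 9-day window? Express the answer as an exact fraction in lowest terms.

Total count: 29 + 77 + 49 + 66 + 13 = 234.
Total exposure: 2 + 5 + 3 + 5 + 1 = 16 days.
The Gamma prior is conjugate for the Poisson rate, so λ | data ~ Gamma(28+234, 14+16) = Gamma(262, 30).
The posterior predictive for a window of length T is Negative Binomial with variance T·α'·(β'+T)/β'² = 9·262·39/900 = 5109/50.

5109/50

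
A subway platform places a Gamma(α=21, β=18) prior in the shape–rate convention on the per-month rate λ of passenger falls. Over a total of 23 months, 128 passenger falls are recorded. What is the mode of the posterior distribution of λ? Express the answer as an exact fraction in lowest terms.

Total count 128 over total exposure 23 months.
The Gamma prior is conjugate for the Poisson rate, so λ | data ~ Gamma(21+128, 18+23) = Gamma(149, 41).
Posterior mode = (α'−1)/β' = 148/41.

148/41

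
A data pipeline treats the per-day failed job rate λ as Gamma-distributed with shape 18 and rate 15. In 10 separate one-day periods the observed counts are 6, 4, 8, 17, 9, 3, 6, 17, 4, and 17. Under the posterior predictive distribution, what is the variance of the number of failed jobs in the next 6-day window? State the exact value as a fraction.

20274/625

Total count: 6 + 4 + 8 + 17 + 9 + 3 + 6 + 17 + 4 + 17 = 91.
Total exposure: 10 days.
By Gamma–Poisson conjugacy, the posterior is Gamma(α + Σx, β + Σt) = Gamma(18 + 91, 15 + 10) = Gamma(109, 25).
The posterior predictive for a window of length T is Negative Binomial with variance T·α'·(β'+T)/β'² = 6·109·31/625 = 20274/625.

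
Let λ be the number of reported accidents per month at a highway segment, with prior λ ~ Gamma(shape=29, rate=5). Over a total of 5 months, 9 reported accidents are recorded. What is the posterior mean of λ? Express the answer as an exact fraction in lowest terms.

19/5

Total count 9 over total exposure 5 months.
By Gamma–Poisson conjugacy, the posterior is Gamma(α + Σx, β + Σt) = Gamma(29 + 9, 5 + 5) = Gamma(38, 10).
Posterior mean = α'/β' = 38/10 = 19/5.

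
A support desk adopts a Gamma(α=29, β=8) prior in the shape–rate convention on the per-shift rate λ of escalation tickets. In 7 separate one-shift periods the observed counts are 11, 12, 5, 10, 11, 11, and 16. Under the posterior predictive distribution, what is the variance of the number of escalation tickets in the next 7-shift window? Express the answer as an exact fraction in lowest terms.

1078/15

Total count: 11 + 12 + 5 + 10 + 11 + 11 + 16 = 76.
Total exposure: 7 shifts.
The Gamma prior is conjugate for the Poisson rate, so λ | data ~ Gamma(29+76, 8+7) = Gamma(105, 15).
The posterior predictive for a window of length T is Negative Binomial with variance T·α'·(β'+T)/β'² = 7·105·22/225 = 1078/15.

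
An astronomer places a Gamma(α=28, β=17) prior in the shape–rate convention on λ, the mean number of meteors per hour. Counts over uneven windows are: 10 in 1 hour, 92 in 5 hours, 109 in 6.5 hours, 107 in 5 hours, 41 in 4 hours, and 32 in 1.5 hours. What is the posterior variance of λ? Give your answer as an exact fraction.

419/1600

Total count: 10 + 92 + 109 + 107 + 41 + 32 = 391.
Total exposure: 1 + 5 + 6.5 + 5 + 4 + 1.5 = 23 hours.
Gamma(α, β) with Poisson data over total exposure Σt gives posterior Gamma(α+Σx, β+Σt) = Gamma(419, 40).
Posterior variance = α'/β'² = 419/1600.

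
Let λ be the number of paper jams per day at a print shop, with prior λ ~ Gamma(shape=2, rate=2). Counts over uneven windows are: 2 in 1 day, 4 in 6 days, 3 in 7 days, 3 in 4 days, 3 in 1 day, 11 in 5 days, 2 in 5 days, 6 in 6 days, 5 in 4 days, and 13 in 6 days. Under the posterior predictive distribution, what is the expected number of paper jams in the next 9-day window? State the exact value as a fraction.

Total count: 2 + 4 + 3 + 3 + 3 + 11 + 2 + 6 + 5 + 13 = 52.
Total exposure: 1 + 6 + 7 + 4 + 1 + 5 + 5 + 6 + 4 + 6 = 45 days.
Conjugate update: add total count to the shape and total exposure to the rate, giving Gamma(54, 47).
Predictive mean over a 9-day window = T·E[λ|data] = 9·54/47 = 486/47.

486/47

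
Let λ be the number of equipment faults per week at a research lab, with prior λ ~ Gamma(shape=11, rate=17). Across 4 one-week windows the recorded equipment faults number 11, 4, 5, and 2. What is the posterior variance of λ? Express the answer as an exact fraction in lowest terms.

11/147

Total count: 11 + 4 + 5 + 2 = 22.
Total exposure: 4 weeks.
The Gamma prior is conjugate for the Poisson rate, so λ | data ~ Gamma(11+22, 17+4) = Gamma(33, 21).
Posterior variance = α'/β'² = 33/441 = 11/147.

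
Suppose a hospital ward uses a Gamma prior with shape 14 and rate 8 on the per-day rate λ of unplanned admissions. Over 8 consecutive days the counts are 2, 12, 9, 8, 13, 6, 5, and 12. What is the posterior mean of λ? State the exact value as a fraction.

Total count: 2 + 12 + 9 + 8 + 13 + 6 + 5 + 12 = 67.
Total exposure: 8 days.
Posterior: α' = 14 + 67 = 81, β' = 8 + 8 = 16.
Posterior mean = α'/β' = 81/16.

81/16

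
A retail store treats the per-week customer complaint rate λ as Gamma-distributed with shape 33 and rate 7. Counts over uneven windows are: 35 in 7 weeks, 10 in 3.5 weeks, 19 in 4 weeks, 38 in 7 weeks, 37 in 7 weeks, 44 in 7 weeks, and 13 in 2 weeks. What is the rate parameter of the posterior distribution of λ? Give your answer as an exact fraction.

89/2

Total count: 35 + 10 + 19 + 38 + 37 + 44 + 13 = 196.
Total exposure: 7 + 3.5 + 4 + 7 + 7 + 7 + 2 = 37.5 weeks.
Conjugate update: add total count to the shape and total exposure to the rate, giving Gamma(229, 89/2).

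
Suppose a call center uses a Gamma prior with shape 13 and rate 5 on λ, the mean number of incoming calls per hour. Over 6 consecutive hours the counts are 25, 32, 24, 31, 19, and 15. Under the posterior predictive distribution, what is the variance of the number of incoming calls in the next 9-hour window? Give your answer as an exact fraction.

28620/121

Total count: 25 + 32 + 24 + 31 + 19 + 15 = 146.
Total exposure: 6 hours.
Gamma(α, β) with Poisson data over total exposure Σt gives posterior Gamma(α+Σx, β+Σt) = Gamma(159, 11).
The posterior predictive for a window of length T is Negative Binomial with variance T·α'·(β'+T)/β'² = 9·159·20/121 = 28620/121.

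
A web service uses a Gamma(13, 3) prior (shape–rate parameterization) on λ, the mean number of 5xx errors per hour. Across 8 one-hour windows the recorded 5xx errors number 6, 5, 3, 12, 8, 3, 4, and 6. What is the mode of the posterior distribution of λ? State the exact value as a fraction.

Total count: 6 + 5 + 3 + 12 + 8 + 3 + 4 + 6 = 47.
Total exposure: 8 hours.
The Gamma prior is conjugate for the Poisson rate, so λ | data ~ Gamma(13+47, 3+8) = Gamma(60, 11).
Posterior mode = (α'−1)/β' = 59/11.

59/11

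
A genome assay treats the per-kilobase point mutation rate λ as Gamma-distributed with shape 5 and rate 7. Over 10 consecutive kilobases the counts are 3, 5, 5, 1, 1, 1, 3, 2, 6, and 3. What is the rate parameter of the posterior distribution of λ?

Total count: 3 + 5 + 5 + 1 + 1 + 1 + 3 + 2 + 6 + 3 = 30.
Total exposure: 10 kilobases.
By Gamma–Poisson conjugacy, the posterior is Gamma(α + Σx, β + Σt) = Gamma(5 + 30, 7 + 10) = Gamma(35, 17).

17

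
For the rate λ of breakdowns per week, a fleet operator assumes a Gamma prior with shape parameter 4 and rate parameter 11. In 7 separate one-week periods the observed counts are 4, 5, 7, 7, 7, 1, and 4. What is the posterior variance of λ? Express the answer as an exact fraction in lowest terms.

Total count: 4 + 5 + 7 + 7 + 7 + 1 + 4 = 35.
Total exposure: 7 weeks.
By Gamma–Poisson conjugacy, the posterior is Gamma(α + Σx, β + Σt) = Gamma(4 + 35, 11 + 7) = Gamma(39, 18).
Posterior variance = α'/β'² = 39/324 = 13/108.

13/108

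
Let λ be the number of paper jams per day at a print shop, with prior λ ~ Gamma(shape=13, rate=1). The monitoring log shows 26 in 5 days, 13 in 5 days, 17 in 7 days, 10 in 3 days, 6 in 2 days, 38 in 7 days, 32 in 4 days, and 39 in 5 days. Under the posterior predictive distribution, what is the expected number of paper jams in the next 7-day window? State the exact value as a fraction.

Total count: 26 + 13 + 17 + 10 + 6 + 38 + 32 + 39 = 181.
Total exposure: 5 + 5 + 7 + 3 + 2 + 7 + 4 + 5 = 38 days.
Conjugate update: add total count to the shape and total exposure to the rate, giving Gamma(194, 39).
Predictive mean over a 7-day window = T·E[λ|data] = 7·194/39 = 1358/39.

1358/39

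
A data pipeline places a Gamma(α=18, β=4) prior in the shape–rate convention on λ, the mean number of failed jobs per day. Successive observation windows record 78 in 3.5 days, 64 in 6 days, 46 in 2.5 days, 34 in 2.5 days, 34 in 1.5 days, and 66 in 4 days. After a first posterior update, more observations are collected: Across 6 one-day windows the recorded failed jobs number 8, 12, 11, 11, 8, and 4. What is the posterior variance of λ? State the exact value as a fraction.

Total count: 78 + 64 + 46 + 34 + 34 + 66 = 322.
Total exposure: 3.5 + 6 + 2.5 + 2.5 + 1.5 + 4 = 20 days.
After the first batch: Gamma(18 + 322, 4 + 20) = Gamma(340, 24).
Total count: 8 + 12 + 11 + 11 + 8 + 4 = 54.
Total exposure: 6 days.
After the second batch: Gamma(340 + 54, 24 + 6) = Gamma(394, 30).
Posterior variance = α'/β'² = 394/900 = 197/450.

197/450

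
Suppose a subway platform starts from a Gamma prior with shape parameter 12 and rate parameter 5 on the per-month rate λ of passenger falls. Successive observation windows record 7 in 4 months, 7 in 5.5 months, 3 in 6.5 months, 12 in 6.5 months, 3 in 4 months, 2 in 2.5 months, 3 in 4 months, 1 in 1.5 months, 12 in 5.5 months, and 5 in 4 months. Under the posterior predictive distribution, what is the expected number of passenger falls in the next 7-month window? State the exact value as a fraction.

Total count: 7 + 7 + 3 + 12 + 3 + 2 + 3 + 1 + 12 + 5 = 55.
Total exposure: 4 + 5.5 + 6.5 + 6.5 + 4 + 2.5 + 4 + 1.5 + 5.5 + 4 = 44 months.
Conjugate update: add total count to the shape and total exposure to the rate, giving Gamma(67, 49).
Predictive mean over a 7-month window = T·E[λ|data] = 7·67/49 = 67/7.

67/7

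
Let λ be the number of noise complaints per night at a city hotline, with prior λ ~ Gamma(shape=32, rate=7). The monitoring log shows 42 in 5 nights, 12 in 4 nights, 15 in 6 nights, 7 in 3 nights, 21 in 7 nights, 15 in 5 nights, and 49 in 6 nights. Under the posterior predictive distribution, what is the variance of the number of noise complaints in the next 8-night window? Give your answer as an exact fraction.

Total count: 42 + 12 + 15 + 7 + 21 + 15 + 49 = 161.
Total exposure: 5 + 4 + 6 + 3 + 7 + 5 + 6 = 36 nights.
Conjugate update: add total count to the shape and total exposure to the rate, giving Gamma(193, 43).
The posterior predictive for a window of length T is Negative Binomial with variance T·α'·(β'+T)/β'² = 8·193·51/1849 = 78744/1849.

78744/1849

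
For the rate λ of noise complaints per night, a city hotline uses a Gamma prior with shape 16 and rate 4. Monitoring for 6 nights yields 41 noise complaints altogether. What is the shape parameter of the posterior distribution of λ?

57

Total count 41 over total exposure 6 nights.
Posterior: α' = 16 + 41 = 57, β' = 4 + 6 = 10.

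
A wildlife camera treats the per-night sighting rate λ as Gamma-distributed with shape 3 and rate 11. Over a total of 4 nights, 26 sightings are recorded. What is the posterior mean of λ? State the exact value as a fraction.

29/15

Total count 26 over total exposure 4 nights.
The Gamma prior is conjugate for the Poisson rate, so λ | data ~ Gamma(3+26, 11+4) = Gamma(29, 15).
Posterior mean = α'/β' = 29/15.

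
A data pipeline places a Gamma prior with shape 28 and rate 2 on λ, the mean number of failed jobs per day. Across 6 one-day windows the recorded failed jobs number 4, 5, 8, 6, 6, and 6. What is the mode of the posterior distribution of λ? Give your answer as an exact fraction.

31/4

Total count: 4 + 5 + 8 + 6 + 6 + 6 = 35.
Total exposure: 6 days.
Gamma(α, β) with Poisson data over total exposure Σt gives posterior Gamma(α+Σx, β+Σt) = Gamma(63, 8).
Posterior mode = (α'−1)/β' = 62/8 = 31/4.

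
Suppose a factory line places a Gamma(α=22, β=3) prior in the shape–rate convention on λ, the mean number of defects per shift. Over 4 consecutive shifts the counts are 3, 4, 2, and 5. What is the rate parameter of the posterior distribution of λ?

Total count: 3 + 4 + 2 + 5 = 14.
Total exposure: 4 shifts.
The Gamma prior is conjugate for the Poisson rate, so λ | data ~ Gamma(22+14, 3+4) = Gamma(36, 7).

7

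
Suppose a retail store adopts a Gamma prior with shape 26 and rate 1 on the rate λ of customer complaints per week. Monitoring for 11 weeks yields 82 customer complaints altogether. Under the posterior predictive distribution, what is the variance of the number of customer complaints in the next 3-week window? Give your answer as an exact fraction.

135/4

Total count 82 over total exposure 11 weeks.
The Gamma prior is conjugate for the Poisson rate, so λ | data ~ Gamma(26+82, 1+11) = Gamma(108, 12).
The posterior predictive for a window of length T is Negative Binomial with variance T·α'·(β'+T)/β'² = 3·108·15/144 = 135/4.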